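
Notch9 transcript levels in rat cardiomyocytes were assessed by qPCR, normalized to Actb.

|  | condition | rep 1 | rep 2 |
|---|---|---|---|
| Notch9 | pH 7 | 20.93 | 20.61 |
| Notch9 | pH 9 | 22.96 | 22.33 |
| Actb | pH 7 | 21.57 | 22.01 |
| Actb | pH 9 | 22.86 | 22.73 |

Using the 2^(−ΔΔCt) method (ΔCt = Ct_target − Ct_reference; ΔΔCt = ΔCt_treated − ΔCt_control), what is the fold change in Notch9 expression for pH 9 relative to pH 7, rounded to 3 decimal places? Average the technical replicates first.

0.547

Mean Ct: Notch9 pH 7 20.770; Notch9 pH 9 22.645; Actb pH 7 21.790; Actb pH 9 22.795
ΔCt(pH 7) = 20.770 − 21.790 = -1.020
ΔCt(pH 9) = 22.645 − 22.795 = -0.150
ΔΔCt = -0.150 − (-1.020) = 0.870
Fold change = 2^(−0.870) = 0.5471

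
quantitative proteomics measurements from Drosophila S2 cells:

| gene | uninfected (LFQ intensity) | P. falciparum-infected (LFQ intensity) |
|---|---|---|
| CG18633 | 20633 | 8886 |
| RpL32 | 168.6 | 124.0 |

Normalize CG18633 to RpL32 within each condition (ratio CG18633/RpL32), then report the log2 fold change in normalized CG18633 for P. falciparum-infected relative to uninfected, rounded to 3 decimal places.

CG18633/RpL32 (uninfected) = 20633 / 168.6 = 122.38
CG18633/RpL32 (P. falciparum-infected) = 8886 / 124.0 = 71.661
Fold change = 71.661 / 122.38 = 0.5856
log2(0.5856) = -0.7721

-0.772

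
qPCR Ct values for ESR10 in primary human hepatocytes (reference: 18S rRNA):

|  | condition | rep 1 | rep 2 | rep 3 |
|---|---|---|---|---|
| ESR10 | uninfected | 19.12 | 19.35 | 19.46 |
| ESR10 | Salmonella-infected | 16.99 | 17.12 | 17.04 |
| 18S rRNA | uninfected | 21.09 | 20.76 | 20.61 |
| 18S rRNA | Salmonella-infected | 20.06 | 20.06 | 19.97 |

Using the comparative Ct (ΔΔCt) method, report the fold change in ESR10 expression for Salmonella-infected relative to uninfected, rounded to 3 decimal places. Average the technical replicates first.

Mean Ct: ESR10 uninfected 19.310; ESR10 Salmonella-infected 17.050; 18S rRNA uninfected 20.820; 18S rRNA Salmonella-infected 20.030
ΔCt(uninfected) = 19.310 − 20.820 = -1.510
ΔCt(Salmonella-infected) = 17.050 − 20.030 = -2.980
ΔΔCt = -2.980 − (-1.510) = -1.470
Fold change = 2^(−(-1.470)) = 2^1.470 = 2.7702

2.770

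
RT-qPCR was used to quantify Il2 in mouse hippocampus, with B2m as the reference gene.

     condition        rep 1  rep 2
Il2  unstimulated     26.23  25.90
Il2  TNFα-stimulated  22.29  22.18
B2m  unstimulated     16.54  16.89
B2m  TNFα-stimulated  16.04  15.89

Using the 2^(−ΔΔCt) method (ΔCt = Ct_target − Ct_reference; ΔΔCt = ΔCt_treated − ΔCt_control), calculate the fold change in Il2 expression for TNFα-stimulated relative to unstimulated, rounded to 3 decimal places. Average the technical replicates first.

Mean Ct: Il2 unstimulated 26.065; Il2 TNFα-stimulated 22.235; B2m unstimulated 16.715; B2m TNFα-stimulated 15.965
ΔCt(unstimulated) = 26.065 − 16.715 = 9.350
ΔCt(TNFα-stimulated) = 22.235 − 15.965 = 6.270
ΔΔCt = 6.270 − 9.350 = -3.080
Fold change = 2^(−(-3.080)) = 2^3.080 = 8.4561

8.456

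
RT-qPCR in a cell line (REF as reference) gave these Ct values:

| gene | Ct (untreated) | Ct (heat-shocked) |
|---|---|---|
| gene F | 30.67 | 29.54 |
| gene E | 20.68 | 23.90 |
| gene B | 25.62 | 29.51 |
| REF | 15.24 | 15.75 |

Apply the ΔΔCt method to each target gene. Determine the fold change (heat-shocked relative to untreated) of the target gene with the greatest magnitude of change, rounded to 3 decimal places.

gene F: ΔΔCt = (29.54−15.75) − (30.67−15.24) = 13.79 − 15.43 = -1.64; fold change = 2^1.64 = 3.117
gene E: ΔΔCt = (23.90−15.75) − (20.68−15.24) = 8.15 − 5.44 = 2.71; fold change = 2^-2.71 = 0.153
gene B: ΔΔCt = (29.51−15.75) − (25.62−15.24) = 13.76 − 10.38 = 3.38; fold change = 2^-3.38 = 0.096
gene B has the largest |ΔΔCt| = 3.38.

0.096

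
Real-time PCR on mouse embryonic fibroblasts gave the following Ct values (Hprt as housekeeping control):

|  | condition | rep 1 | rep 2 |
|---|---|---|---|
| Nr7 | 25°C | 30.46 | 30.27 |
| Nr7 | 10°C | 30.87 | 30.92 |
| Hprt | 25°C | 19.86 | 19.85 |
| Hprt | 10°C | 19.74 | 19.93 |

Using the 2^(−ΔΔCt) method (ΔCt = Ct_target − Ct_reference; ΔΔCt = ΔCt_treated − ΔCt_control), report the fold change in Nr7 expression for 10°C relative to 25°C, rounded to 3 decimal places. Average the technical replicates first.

Mean Ct: Nr7 25°C 30.365; Nr7 10°C 30.895; Hprt 25°C 19.855; Hprt 10°C 19.835
ΔCt(25°C) = 30.365 − 19.855 = 10.510
ΔCt(10°C) = 30.895 − 19.835 = 11.060
ΔΔCt = 11.060 − 10.510 = 0.550
Fold change = 2^(−0.550) = 0.6830

0.683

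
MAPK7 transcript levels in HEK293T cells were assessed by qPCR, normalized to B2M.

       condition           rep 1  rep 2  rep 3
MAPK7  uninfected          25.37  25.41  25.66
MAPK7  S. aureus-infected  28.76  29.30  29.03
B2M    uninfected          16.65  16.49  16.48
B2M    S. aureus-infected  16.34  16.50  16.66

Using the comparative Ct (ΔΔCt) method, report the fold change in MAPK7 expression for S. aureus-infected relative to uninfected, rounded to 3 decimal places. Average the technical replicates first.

0.083

Mean Ct: MAPK7 uninfected 25.480; MAPK7 S. aureus-infected 29.030; B2M uninfected 16.540; B2M S. aureus-infected 16.500
ΔCt(uninfected) = 25.480 − 16.540 = 8.940
ΔCt(S. aureus-infected) = 29.030 − 16.500 = 12.530
ΔΔCt = 12.530 − 8.940 = 3.590
Fold change = 2^(−3.590) = 0.0830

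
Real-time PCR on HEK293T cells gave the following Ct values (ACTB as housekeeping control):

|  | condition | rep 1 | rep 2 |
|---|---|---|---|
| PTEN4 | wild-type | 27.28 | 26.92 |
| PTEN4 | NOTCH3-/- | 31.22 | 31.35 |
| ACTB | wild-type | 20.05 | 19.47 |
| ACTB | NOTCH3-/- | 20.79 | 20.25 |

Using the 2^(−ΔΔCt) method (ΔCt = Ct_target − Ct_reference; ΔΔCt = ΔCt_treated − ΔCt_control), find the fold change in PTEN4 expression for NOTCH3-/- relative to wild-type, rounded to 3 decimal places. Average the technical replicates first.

0.093

Mean Ct: PTEN4 wild-type 27.100; PTEN4 NOTCH3-/- 31.285; ACTB wild-type 19.760; ACTB NOTCH3-/- 20.520
ΔCt(wild-type) = 27.100 − 19.760 = 7.340
ΔCt(NOTCH3-/-) = 31.285 − 20.520 = 10.765
ΔΔCt = 10.765 − 7.340 = 3.425
Fold change = 2^(−3.425) = 0.0931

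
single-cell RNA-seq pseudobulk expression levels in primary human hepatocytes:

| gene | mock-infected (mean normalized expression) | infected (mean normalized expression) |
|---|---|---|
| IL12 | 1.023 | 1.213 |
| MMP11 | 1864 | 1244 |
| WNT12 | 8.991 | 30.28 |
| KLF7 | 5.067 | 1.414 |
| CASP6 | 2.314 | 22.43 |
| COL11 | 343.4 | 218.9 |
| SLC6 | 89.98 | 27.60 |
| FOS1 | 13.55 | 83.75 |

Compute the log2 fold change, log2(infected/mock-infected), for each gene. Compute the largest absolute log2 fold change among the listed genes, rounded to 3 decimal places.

3.277

log2(1.213/1.023) = 0.246  (IL12)
log2(1244/1864) = -0.583  (MMP11)
log2(30.28/8.991) = 1.752  (WNT12)
log2(1.414/5.067) = -1.841  (KLF7)
log2(22.43/2.314) = 3.277  (CASP6)
log2(218.9/343.4) = -0.650  (COL11)
log2(27.60/89.98) = -1.705  (SLC6)
log2(83.75/13.55) = 2.628  (FOS1)
The largest magnitude belongs to CASP6.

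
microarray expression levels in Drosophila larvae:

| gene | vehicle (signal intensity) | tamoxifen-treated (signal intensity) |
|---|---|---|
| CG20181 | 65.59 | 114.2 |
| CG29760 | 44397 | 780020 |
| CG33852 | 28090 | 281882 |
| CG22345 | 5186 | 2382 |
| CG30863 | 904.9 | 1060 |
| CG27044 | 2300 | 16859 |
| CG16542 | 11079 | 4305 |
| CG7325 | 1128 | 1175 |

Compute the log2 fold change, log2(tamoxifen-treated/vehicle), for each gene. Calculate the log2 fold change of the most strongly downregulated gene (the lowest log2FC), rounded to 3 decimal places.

-1.364

log2(114.2/65.59) = 0.800  (CG20181)
log2(780020/44397) = 4.135  (CG29760)
log2(281882/28090) = 3.327  (CG33852)
log2(2382/5186) = -1.122  (CG22345)
log2(1060/904.9) = 0.228  (CG30863)
log2(16859/2300) = 2.874  (CG27044)
log2(4305/11079) = -1.364  (CG16542)
log2(1175/1128) = 0.059  (CG7325)
CG16542 is most strongly downregulated.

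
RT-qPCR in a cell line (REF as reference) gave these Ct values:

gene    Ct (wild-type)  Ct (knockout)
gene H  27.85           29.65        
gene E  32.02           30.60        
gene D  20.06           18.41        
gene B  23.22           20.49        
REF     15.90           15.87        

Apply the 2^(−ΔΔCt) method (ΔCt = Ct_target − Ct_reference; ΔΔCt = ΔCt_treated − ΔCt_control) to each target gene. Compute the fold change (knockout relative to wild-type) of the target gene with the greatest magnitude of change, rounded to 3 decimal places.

6.498

gene H: ΔΔCt = (29.65−15.87) − (27.85−15.90) = 13.78 − 11.95 = 1.83; fold change = 2^-1.83 = 0.281
gene E: ΔΔCt = (30.60−15.87) − (32.02−15.90) = 14.73 − 16.12 = -1.39; fold change = 2^1.39 = 2.621
gene D: ΔΔCt = (18.41−15.87) − (20.06−15.90) = 2.54 − 4.16 = -1.62; fold change = 2^1.62 = 3.074
gene B: ΔΔCt = (20.49−15.87) − (23.22−15.90) = 4.62 − 7.32 = -2.70; fold change = 2^2.70 = 6.498
gene B has the largest |ΔΔCt| = 2.70.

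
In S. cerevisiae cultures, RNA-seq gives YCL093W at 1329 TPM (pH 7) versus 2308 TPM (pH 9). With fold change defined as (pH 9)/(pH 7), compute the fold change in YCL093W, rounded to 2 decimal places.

1.74

Fold change = 2308 / 1329 = 1.737
YCL093W is upregulated.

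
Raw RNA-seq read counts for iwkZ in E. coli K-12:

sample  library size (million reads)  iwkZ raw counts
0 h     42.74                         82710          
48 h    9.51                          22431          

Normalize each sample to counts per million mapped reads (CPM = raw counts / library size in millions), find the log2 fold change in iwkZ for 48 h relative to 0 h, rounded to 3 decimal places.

0.286

CPM(0 h) = 82710 / 42.74 = 1935.1895
CPM(48 h) = 22431 / 9.51 = 2358.6751
Fold change = 2358.6751 / 1935.1895 = 1.21883
log2(1.21883) = 0.2855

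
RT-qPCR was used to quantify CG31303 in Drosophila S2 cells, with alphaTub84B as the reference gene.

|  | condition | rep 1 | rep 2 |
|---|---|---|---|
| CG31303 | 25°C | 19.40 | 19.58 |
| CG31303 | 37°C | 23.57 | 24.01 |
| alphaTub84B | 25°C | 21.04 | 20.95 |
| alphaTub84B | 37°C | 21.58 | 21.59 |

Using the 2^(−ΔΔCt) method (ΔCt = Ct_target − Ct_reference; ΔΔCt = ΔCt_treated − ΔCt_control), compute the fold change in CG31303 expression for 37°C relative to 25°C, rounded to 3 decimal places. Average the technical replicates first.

Mean Ct: CG31303 25°C 19.490; CG31303 37°C 23.790; alphaTub84B 25°C 20.995; alphaTub84B 37°C 21.585
ΔCt(25°C) = 19.490 − 20.995 = -1.505
ΔCt(37°C) = 23.790 − 21.585 = 2.205
ΔΔCt = 2.205 − (-1.505) = 3.710
Fold change = 2^(−3.710) = 0.0764

0.076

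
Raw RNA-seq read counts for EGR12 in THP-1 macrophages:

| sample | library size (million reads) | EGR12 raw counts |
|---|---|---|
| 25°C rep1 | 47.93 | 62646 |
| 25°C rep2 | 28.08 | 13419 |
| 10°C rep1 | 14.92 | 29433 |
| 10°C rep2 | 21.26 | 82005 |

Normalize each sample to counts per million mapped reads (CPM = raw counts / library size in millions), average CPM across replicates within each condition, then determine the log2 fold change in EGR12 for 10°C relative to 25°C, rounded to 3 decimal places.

CPM(25°C rep1) = 62646 / 47.93 = 1307.0311
CPM(25°C rep2) = 13419 / 28.08 = 477.8846
CPM(10°C rep1) = 29433 / 14.92 = 1972.7212
CPM(10°C rep2) = 82005 / 21.26 = 3857.2437
mean CPM(25°C) = 892.4579; mean CPM(10°C) = 2914.9824
Fold change = 2914.9824 / 892.4579 = 3.26624
log2(3.26624) = 1.7076

1.708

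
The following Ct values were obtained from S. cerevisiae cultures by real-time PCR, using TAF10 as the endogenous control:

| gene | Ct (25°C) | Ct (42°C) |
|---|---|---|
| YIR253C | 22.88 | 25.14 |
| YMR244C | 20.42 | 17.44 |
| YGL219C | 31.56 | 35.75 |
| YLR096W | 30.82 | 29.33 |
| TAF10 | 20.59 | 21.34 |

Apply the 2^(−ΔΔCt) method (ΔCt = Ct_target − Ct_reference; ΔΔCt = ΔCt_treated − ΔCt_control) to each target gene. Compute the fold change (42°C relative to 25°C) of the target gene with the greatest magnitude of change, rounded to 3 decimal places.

YIR253C: ΔΔCt = (25.14−21.34) − (22.88−20.59) = 3.80 − 2.29 = 1.51; fold change = 2^-1.51 = 0.351
YMR244C: ΔΔCt = (17.44−21.34) − (20.42−20.59) = -3.90 − (-0.17) = -3.73; fold change = 2^3.73 = 13.269
YGL219C: ΔΔCt = (35.75−21.34) − (31.56−20.59) = 14.41 − 10.97 = 3.44; fold change = 2^-3.44 = 0.092
YLR096W: ΔΔCt = (29.33−21.34) − (30.82−20.59) = 7.99 − 10.23 = -2.24; fold change = 2^2.24 = 4.724
YMR244C has the largest |ΔΔCt| = 3.73.

13.269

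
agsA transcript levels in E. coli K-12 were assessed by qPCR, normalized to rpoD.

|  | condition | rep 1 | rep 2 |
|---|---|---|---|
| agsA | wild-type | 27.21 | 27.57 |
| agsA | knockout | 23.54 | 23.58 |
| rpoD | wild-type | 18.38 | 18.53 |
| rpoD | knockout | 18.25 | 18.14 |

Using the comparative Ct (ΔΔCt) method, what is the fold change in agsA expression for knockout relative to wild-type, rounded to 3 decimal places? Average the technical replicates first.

11.876

Mean Ct: agsA wild-type 27.390; agsA knockout 23.560; rpoD wild-type 18.455; rpoD knockout 18.195
ΔCt(wild-type) = 27.390 − 18.455 = 8.935
ΔCt(knockout) = 23.560 − 18.195 = 5.365
ΔΔCt = 5.365 − 8.935 = -3.570
Fold change = 2^(−(-3.570)) = 2^3.570 = 11.8762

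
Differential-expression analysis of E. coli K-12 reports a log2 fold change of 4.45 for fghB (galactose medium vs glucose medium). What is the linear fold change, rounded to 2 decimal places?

21.86

Fold change = 2^(4.45) = 21.857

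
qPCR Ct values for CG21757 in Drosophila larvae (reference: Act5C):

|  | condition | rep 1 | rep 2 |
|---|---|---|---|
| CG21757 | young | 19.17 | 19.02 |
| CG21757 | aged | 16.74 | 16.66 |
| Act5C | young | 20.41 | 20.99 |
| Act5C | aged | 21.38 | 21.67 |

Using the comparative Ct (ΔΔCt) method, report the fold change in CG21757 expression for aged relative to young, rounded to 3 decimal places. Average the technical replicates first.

9.318

Mean Ct: CG21757 young 19.095; CG21757 aged 16.700; Act5C young 20.700; Act5C aged 21.525
ΔCt(young) = 19.095 − 20.700 = -1.605
ΔCt(aged) = 16.700 − 21.525 = -4.825
ΔΔCt = -4.825 − (-1.605) = -3.220
Fold change = 2^(−(-3.220)) = 2^3.220 = 9.3179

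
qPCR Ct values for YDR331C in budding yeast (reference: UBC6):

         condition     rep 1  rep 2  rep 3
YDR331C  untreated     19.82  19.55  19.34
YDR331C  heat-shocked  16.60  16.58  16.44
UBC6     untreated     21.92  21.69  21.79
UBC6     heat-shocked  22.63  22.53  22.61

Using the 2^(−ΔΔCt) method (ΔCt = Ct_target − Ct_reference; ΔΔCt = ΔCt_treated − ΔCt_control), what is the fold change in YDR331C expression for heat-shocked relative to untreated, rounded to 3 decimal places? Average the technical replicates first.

14.123

Mean Ct: YDR331C untreated 19.570; YDR331C heat-shocked 16.540; UBC6 untreated 21.800; UBC6 heat-shocked 22.590
ΔCt(untreated) = 19.570 − 21.800 = -2.230
ΔCt(heat-shocked) = 16.540 − 22.590 = -6.050
ΔΔCt = -6.050 − (-2.230) = -3.820
Fold change = 2^(−(-3.820)) = 2^3.820 = 14.1232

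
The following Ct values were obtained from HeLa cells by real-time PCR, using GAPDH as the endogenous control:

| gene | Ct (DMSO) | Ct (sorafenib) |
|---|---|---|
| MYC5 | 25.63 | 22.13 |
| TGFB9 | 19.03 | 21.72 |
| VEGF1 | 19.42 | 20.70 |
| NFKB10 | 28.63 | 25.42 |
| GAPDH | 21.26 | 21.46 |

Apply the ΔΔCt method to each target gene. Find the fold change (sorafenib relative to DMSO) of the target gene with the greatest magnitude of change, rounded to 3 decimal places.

12.996

MYC5: ΔΔCt = (22.13−21.46) − (25.63−21.26) = 0.67 − 4.37 = -3.70; fold change = 2^3.70 = 12.996
TGFB9: ΔΔCt = (21.72−21.46) − (19.03−21.26) = 0.26 − (-2.23) = 2.49; fold change = 2^-2.49 = 0.178
VEGF1: ΔΔCt = (20.70−21.46) − (19.42−21.26) = -0.76 − (-1.84) = 1.08; fold change = 2^-1.08 = 0.473
NFKB10: ΔΔCt = (25.42−21.46) − (28.63−21.26) = 3.96 − 7.37 = -3.41; fold change = 2^3.41 = 10.629
MYC5 has the largest |ΔΔCt| = 3.70.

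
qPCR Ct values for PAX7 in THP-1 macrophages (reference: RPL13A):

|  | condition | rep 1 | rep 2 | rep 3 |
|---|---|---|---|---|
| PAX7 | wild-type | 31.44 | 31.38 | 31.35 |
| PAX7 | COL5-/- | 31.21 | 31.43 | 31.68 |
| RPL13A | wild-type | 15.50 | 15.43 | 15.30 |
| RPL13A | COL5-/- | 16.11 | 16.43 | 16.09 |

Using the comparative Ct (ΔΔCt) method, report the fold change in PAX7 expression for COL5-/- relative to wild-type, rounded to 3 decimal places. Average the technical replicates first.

Mean Ct: PAX7 wild-type 31.390; PAX7 COL5-/- 31.440; RPL13A wild-type 15.410; RPL13A COL5-/- 16.210
ΔCt(wild-type) = 31.390 − 15.410 = 15.980
ΔCt(COL5-/-) = 31.440 − 16.210 = 15.230
ΔΔCt = 15.230 − 15.980 = -0.750
Fold change = 2^(−(-0.750)) = 2^0.750 = 1.6818

1.682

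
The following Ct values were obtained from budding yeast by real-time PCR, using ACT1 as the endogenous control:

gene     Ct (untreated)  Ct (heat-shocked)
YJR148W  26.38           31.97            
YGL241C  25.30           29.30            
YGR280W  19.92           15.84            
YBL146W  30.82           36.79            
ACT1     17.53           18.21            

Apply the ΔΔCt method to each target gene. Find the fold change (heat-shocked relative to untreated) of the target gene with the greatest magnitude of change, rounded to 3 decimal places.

0.026

YJR148W: ΔΔCt = (31.97−18.21) − (26.38−17.53) = 13.76 − 8.85 = 4.91; fold change = 2^-4.91 = 0.033
YGL241C: ΔΔCt = (29.30−18.21) − (25.30−17.53) = 11.09 − 7.77 = 3.32; fold change = 2^-3.32 = 0.100
YGR280W: ΔΔCt = (15.84−18.21) − (19.92−17.53) = -2.37 − 2.39 = -4.76; fold change = 2^4.76 = 27.096
YBL146W: ΔΔCt = (36.79−18.21) − (30.82−17.53) = 18.58 − 13.29 = 5.29; fold change = 2^-5.29 = 0.026
YBL146W has the largest |ΔΔCt| = 5.29.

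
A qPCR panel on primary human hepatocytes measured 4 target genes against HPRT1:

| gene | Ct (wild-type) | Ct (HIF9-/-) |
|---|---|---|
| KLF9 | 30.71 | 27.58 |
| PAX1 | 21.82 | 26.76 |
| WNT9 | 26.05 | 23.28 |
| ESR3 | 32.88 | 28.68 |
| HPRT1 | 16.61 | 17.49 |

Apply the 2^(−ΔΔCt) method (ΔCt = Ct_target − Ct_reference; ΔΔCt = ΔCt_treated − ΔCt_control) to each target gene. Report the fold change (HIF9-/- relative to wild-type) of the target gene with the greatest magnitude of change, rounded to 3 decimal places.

KLF9: ΔΔCt = (27.58−17.49) − (30.71−16.61) = 10.09 − 14.10 = -4.01; fold change = 2^4.01 = 16.111
PAX1: ΔΔCt = (26.76−17.49) − (21.82−16.61) = 9.27 − 5.21 = 4.06; fold change = 2^-4.06 = 0.060
WNT9: ΔΔCt = (23.28−17.49) − (26.05−16.61) = 5.79 − 9.44 = -3.65; fold change = 2^3.65 = 12.553
ESR3: ΔΔCt = (28.68−17.49) − (32.88−16.61) = 11.19 − 16.27 = -5.08; fold change = 2^5.08 = 33.825
ESR3 has the largest |ΔΔCt| = 5.08.

33.825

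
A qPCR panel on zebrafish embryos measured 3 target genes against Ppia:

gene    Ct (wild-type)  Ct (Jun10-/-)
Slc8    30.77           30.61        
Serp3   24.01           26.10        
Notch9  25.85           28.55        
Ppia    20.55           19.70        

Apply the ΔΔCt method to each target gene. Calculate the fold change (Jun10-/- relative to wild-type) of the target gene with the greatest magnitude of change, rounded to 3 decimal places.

0.085

Slc8: ΔΔCt = (30.61−19.70) − (30.77−20.55) = 10.91 − 10.22 = 0.69; fold change = 2^-0.69 = 0.620
Serp3: ΔΔCt = (26.10−19.70) − (24.01−20.55) = 6.40 − 3.46 = 2.94; fold change = 2^-2.94 = 0.130
Notch9: ΔΔCt = (28.55−19.70) − (25.85−20.55) = 8.85 − 5.30 = 3.55; fold change = 2^-3.55 = 0.085
Notch9 has the largest |ΔΔCt| = 3.55.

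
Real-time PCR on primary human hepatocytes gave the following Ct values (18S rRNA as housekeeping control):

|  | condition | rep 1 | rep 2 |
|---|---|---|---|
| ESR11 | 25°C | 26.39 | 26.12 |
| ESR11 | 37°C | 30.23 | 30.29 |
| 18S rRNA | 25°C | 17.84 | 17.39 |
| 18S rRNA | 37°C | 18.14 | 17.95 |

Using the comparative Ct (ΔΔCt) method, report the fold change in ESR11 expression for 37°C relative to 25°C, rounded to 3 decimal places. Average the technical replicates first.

Mean Ct: ESR11 25°C 26.255; ESR11 37°C 30.260; 18S rRNA 25°C 17.615; 18S rRNA 37°C 18.045
ΔCt(25°C) = 26.255 − 17.615 = 8.640
ΔCt(37°C) = 30.260 − 18.045 = 12.215
ΔΔCt = 12.215 − 8.640 = 3.575
Fold change = 2^(−3.575) = 0.0839

0.084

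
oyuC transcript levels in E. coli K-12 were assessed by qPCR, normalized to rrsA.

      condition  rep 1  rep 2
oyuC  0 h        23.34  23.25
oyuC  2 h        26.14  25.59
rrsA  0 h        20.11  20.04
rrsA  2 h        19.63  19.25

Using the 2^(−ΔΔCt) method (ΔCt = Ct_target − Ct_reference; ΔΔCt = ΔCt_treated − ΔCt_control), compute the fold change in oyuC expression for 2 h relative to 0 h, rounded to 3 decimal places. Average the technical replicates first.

0.108

Mean Ct: oyuC 0 h 23.295; oyuC 2 h 25.865; rrsA 0 h 20.075; rrsA 2 h 19.440
ΔCt(0 h) = 23.295 − 20.075 = 3.220
ΔCt(2 h) = 25.865 − 19.440 = 6.425
ΔΔCt = 6.425 − 3.220 = 3.205
Fold change = 2^(−3.205) = 0.1084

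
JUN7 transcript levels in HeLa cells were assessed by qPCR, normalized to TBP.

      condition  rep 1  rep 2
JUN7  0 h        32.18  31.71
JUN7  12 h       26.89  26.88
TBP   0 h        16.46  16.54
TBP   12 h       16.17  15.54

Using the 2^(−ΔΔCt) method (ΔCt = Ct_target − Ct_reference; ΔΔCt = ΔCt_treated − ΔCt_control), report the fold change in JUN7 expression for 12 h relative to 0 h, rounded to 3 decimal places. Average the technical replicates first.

Mean Ct: JUN7 0 h 31.945; JUN7 12 h 26.885; TBP 0 h 16.500; TBP 12 h 15.855
ΔCt(0 h) = 31.945 − 16.500 = 15.445
ΔCt(12 h) = 26.885 − 15.855 = 11.030
ΔΔCt = 11.030 − 15.445 = -4.415
Fold change = 2^(−(-4.415)) = 2^4.415 = 21.3328

21.333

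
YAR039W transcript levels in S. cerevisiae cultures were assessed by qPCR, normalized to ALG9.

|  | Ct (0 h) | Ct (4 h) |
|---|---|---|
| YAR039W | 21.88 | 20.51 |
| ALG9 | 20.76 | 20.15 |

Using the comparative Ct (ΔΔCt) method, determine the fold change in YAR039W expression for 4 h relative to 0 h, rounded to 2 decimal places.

1.69

ΔCt(0 h) = 21.880 − 20.760 = 1.120
ΔCt(4 h) = 20.510 − 20.150 = 0.360
ΔΔCt = 0.360 − 1.120 = -0.760
Fold change = 2^(−(-0.760)) = 2^0.760 = 1.693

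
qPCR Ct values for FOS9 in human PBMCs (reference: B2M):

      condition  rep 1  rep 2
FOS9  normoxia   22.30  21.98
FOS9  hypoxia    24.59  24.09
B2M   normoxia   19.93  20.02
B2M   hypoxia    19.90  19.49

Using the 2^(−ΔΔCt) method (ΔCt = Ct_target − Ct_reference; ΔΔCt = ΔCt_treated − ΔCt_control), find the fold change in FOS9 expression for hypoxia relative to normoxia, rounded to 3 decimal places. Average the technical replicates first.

0.179

Mean Ct: FOS9 normoxia 22.140; FOS9 hypoxia 24.340; B2M normoxia 19.975; B2M hypoxia 19.695
ΔCt(normoxia) = 22.140 − 19.975 = 2.165
ΔCt(hypoxia) = 24.340 − 19.695 = 4.645
ΔΔCt = 4.645 − 2.165 = 2.480
Fold change = 2^(−2.480) = 0.1792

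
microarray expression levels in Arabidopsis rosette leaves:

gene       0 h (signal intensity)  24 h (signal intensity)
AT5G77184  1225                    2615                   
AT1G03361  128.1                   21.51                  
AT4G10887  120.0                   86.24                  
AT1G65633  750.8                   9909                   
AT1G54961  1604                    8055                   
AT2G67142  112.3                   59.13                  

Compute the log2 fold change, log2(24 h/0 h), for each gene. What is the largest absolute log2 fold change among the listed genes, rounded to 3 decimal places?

3.722

log2(2615/1225) = 1.094  (AT5G77184)
log2(21.51/128.1) = -2.574  (AT1G03361)
log2(86.24/120.0) = -0.477  (AT4G10887)
log2(9909/750.8) = 3.722  (AT1G65633)
log2(8055/1604) = 2.328  (AT1G54961)
log2(59.13/112.3) = -0.925  (AT2G67142)
The largest magnitude belongs to AT1G65633.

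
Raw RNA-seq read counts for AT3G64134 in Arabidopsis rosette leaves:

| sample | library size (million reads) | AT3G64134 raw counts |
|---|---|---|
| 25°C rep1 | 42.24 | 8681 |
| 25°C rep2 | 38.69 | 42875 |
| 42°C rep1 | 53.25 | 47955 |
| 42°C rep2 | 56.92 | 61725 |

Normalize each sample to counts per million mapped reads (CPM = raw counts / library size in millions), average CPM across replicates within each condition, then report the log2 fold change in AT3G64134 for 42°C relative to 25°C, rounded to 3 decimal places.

0.596

CPM(25°C rep1) = 8681 / 42.24 = 205.5161
CPM(25°C rep2) = 42875 / 38.69 = 1108.1675
CPM(42°C rep1) = 47955 / 53.25 = 900.5634
CPM(42°C rep2) = 61725 / 56.92 = 1084.4167
mean CPM(25°C) = 656.8418; mean CPM(42°C) = 992.4901
Fold change = 992.4901 / 656.8418 = 1.51100
log2(1.51100) = 0.5955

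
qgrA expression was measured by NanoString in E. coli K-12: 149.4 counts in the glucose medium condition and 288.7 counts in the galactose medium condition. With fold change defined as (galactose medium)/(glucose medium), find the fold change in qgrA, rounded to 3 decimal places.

Fold change = 288.7 / 149.4 = 1.9324
qgrA is upregulated.

1.932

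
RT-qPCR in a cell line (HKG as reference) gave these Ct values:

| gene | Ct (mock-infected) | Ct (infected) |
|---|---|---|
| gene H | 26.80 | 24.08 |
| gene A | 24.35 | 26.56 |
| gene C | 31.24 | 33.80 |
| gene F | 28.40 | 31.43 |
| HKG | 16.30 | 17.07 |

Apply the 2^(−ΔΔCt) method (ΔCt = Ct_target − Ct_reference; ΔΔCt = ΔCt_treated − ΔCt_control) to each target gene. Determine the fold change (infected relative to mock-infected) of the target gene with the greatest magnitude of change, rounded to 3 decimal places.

gene H: ΔΔCt = (24.08−17.07) − (26.80−16.30) = 7.01 − 10.50 = -3.49; fold change = 2^3.49 = 11.236
gene A: ΔΔCt = (26.56−17.07) − (24.35−16.30) = 9.49 − 8.05 = 1.44; fold change = 2^-1.44 = 0.369
gene C: ΔΔCt = (33.80−17.07) − (31.24−16.30) = 16.73 − 14.94 = 1.79; fold change = 2^-1.79 = 0.289
gene F: ΔΔCt = (31.43−17.07) − (28.40−16.30) = 14.36 − 12.10 = 2.26; fold change = 2^-2.26 = 0.209
gene H has the largest |ΔΔCt| = 3.49.

11.236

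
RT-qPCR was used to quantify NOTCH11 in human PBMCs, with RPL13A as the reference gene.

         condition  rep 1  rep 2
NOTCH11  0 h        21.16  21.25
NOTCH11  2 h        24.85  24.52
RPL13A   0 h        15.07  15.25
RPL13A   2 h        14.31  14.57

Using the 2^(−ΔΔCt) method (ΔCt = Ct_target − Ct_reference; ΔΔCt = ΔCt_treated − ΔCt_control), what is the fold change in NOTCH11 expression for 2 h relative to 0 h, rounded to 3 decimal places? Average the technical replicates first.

0.054

Mean Ct: NOTCH11 0 h 21.205; NOTCH11 2 h 24.685; RPL13A 0 h 15.160; RPL13A 2 h 14.440
ΔCt(0 h) = 21.205 − 15.160 = 6.045
ΔCt(2 h) = 24.685 − 14.440 = 10.245
ΔΔCt = 10.245 − 6.045 = 4.200
Fold change = 2^(−4.200) = 0.0544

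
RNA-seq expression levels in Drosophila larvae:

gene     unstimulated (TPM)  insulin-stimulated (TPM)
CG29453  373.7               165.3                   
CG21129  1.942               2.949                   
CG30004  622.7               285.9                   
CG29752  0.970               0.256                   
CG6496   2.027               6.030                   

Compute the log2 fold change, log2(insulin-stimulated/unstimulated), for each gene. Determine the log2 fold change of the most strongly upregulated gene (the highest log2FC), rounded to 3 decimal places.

log2(165.3/373.7) = -1.177  (CG29453)
log2(2.949/1.942) = 0.603  (CG21129)
log2(285.9/622.7) = -1.123  (CG30004)
log2(0.256/0.970) = -1.922  (CG29752)
log2(6.030/2.027) = 1.573  (CG6496)
CG6496 is most strongly upregulated.

1.573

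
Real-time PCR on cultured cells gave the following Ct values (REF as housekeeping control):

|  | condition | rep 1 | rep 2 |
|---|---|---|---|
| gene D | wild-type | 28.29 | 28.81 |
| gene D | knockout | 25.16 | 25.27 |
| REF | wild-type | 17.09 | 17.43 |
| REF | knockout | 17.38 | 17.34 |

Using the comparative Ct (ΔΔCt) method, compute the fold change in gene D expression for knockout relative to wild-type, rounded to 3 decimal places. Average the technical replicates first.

Mean Ct: gene D wild-type 28.550; gene D knockout 25.215; REF wild-type 17.260; REF knockout 17.360
ΔCt(wild-type) = 28.550 − 17.260 = 11.290
ΔCt(knockout) = 25.215 − 17.360 = 7.855
ΔΔCt = 7.855 − 11.290 = -3.435
Fold change = 2^(−(-3.435)) = 2^3.435 = 10.8153

10.815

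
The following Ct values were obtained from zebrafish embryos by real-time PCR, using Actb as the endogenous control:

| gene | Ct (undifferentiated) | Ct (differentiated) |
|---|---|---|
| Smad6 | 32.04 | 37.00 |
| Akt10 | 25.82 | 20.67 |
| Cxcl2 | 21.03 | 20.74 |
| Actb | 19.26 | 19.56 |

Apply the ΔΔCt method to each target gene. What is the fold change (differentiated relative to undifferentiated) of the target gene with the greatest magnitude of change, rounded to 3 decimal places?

43.713

Smad6: ΔΔCt = (37.00−19.56) − (32.04−19.26) = 17.44 − 12.78 = 4.66; fold change = 2^-4.66 = 0.040
Akt10: ΔΔCt = (20.67−19.56) − (25.82−19.26) = 1.11 − 6.56 = -5.45; fold change = 2^5.45 = 43.713
Cxcl2: ΔΔCt = (20.74−19.56) − (21.03−19.26) = 1.18 − 1.77 = -0.59; fold change = 2^0.59 = 1.505
Akt10 has the largest |ΔΔCt| = 5.45.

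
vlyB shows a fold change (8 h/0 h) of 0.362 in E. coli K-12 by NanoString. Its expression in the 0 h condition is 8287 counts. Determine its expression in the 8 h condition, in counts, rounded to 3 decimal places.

8 h expression = 8287 × 0.362 = 2999.894

2999.894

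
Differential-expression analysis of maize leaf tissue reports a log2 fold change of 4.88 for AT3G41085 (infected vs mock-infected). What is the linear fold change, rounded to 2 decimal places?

29.45

Fold change = 2^(4.88) = 29.446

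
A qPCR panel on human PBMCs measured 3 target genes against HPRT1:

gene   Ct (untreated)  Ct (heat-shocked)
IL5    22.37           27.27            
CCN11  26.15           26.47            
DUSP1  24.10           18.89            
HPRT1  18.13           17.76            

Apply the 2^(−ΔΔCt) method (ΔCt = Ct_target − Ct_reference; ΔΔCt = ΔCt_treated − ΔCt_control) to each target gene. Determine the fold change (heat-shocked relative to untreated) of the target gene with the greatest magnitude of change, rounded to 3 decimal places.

0.026

IL5: ΔΔCt = (27.27−17.76) − (22.37−18.13) = 9.51 − 4.24 = 5.27; fold change = 2^-5.27 = 0.026
CCN11: ΔΔCt = (26.47−17.76) − (26.15−18.13) = 8.71 − 8.02 = 0.69; fold change = 2^-0.69 = 0.620
DUSP1: ΔΔCt = (18.89−17.76) − (24.10−18.13) = 1.13 − 5.97 = -4.84; fold change = 2^4.84 = 28.641
IL5 has the largest |ΔΔCt| = 5.27.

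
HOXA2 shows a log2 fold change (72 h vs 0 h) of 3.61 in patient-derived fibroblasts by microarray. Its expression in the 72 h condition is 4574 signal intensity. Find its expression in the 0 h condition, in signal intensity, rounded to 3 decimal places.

Fold change = 2^(3.61) = 12.2101
0 h expression = 4574 / 12.2101 = 374.609

374.609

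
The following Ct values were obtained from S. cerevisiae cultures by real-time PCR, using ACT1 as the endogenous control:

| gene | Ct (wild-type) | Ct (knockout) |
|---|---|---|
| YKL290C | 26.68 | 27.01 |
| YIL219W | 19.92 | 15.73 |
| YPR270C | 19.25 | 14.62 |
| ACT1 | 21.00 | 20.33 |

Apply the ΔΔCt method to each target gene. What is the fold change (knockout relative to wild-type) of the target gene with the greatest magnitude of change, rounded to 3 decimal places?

YKL290C: ΔΔCt = (27.01−20.33) − (26.68−21.00) = 6.68 − 5.68 = 1.00; fold change = 2^-1.00 = 0.500
YIL219W: ΔΔCt = (15.73−20.33) − (19.92−21.00) = -4.60 − (-1.08) = -3.52; fold change = 2^3.52 = 11.472
YPR270C: ΔΔCt = (14.62−20.33) − (19.25−21.00) = -5.71 − (-1.75) = -3.96; fold change = 2^3.96 = 15.562
YPR270C has the largest |ΔΔCt| = 3.96.

15.562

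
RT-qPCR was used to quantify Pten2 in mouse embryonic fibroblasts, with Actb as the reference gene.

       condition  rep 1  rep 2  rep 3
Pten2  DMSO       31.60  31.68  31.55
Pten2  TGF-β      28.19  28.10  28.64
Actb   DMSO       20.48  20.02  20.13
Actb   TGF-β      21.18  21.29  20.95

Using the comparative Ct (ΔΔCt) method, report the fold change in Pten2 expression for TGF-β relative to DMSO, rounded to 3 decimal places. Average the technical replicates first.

Mean Ct: Pten2 DMSO 31.610; Pten2 TGF-β 28.310; Actb DMSO 20.210; Actb TGF-β 21.140
ΔCt(DMSO) = 31.610 − 20.210 = 11.400
ΔCt(TGF-β) = 28.310 − 21.140 = 7.170
ΔΔCt = 7.170 − 11.400 = -4.230
Fold change = 2^(−(-4.230)) = 2^4.230 = 18.7654

18.765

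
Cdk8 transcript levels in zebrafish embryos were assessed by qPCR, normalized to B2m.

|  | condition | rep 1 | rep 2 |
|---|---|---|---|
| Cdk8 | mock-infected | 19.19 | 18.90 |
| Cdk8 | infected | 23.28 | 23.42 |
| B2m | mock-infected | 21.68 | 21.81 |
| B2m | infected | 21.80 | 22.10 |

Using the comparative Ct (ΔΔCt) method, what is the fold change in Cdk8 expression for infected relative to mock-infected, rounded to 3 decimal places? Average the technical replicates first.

Mean Ct: Cdk8 mock-infected 19.045; Cdk8 infected 23.350; B2m mock-infected 21.745; B2m infected 21.950
ΔCt(mock-infected) = 19.045 − 21.745 = -2.700
ΔCt(infected) = 23.350 − 21.950 = 1.400
ΔΔCt = 1.400 − (-2.700) = 4.100
Fold change = 2^(−4.100) = 0.0583

0.058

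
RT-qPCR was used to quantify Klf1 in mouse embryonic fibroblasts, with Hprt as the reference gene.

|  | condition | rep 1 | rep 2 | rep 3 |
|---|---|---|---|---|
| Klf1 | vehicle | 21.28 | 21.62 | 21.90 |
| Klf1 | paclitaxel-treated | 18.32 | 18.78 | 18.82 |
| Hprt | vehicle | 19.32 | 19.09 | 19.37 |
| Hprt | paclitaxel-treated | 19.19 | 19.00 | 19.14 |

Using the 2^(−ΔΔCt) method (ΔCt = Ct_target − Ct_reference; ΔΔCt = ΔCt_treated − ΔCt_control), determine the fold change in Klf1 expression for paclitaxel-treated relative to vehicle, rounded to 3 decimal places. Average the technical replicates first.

Mean Ct: Klf1 vehicle 21.600; Klf1 paclitaxel-treated 18.640; Hprt vehicle 19.260; Hprt paclitaxel-treated 19.110
ΔCt(vehicle) = 21.600 − 19.260 = 2.340
ΔCt(paclitaxel-treated) = 18.640 − 19.110 = -0.470
ΔΔCt = -0.470 − 2.340 = -2.810
Fold change = 2^(−(-2.810)) = 2^2.810 = 7.0128

7.013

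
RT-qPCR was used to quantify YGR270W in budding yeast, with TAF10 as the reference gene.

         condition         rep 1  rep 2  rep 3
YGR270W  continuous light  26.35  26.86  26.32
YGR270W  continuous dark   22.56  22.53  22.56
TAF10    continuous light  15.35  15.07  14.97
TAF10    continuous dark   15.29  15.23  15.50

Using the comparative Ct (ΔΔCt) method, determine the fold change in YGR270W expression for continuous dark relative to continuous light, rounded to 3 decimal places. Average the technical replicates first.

Mean Ct: YGR270W continuous light 26.510; YGR270W continuous dark 22.550; TAF10 continuous light 15.130; TAF10 continuous dark 15.340
ΔCt(continuous light) = 26.510 − 15.130 = 11.380
ΔCt(continuous dark) = 22.550 − 15.340 = 7.210
ΔΔCt = 7.210 − 11.380 = -4.170
Fold change = 2^(−(-4.170)) = 2^4.170 = 18.0009

18.001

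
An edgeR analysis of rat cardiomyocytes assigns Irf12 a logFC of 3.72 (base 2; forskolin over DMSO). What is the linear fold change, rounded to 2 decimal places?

13.18

Fold change = 2^(3.72) = 13.177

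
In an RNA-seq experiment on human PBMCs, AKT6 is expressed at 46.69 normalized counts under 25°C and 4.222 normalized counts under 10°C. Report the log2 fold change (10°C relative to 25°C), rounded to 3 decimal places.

Fold change = 4.222 / 46.69 = 0.0904
log2(0.0904) = -3.4671

-3.467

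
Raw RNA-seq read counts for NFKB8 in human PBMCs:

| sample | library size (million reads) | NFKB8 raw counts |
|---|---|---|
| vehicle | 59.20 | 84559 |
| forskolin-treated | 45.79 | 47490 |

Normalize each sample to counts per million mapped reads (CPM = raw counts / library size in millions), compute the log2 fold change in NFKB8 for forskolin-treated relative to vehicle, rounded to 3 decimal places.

CPM(vehicle) = 84559 / 59.20 = 1428.3615
CPM(forskolin-treated) = 47490 / 45.79 = 1037.1260
Fold change = 1037.1260 / 1428.3615 = 0.72609
log2(0.72609) = -0.4618

-0.462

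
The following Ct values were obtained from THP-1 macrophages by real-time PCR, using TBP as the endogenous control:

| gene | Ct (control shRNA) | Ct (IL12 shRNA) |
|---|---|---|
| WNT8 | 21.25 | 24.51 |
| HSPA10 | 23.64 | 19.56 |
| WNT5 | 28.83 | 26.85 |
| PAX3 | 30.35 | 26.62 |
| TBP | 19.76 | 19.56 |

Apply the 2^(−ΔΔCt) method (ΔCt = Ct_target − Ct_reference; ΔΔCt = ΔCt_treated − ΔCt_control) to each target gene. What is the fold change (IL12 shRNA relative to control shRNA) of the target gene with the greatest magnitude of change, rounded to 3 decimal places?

14.723

WNT8: ΔΔCt = (24.51−19.56) − (21.25−19.76) = 4.95 − 1.49 = 3.46; fold change = 2^-3.46 = 0.091
HSPA10: ΔΔCt = (19.56−19.56) − (23.64−19.76) = 0.00 − 3.88 = -3.88; fold change = 2^3.88 = 14.723
WNT5: ΔΔCt = (26.85−19.56) − (28.83−19.76) = 7.29 − 9.07 = -1.78; fold change = 2^1.78 = 3.434
PAX3: ΔΔCt = (26.62−19.56) − (30.35−19.76) = 7.06 − 10.59 = -3.53; fold change = 2^3.53 = 11.551
HSPA10 has the largest |ΔΔCt| = 3.88.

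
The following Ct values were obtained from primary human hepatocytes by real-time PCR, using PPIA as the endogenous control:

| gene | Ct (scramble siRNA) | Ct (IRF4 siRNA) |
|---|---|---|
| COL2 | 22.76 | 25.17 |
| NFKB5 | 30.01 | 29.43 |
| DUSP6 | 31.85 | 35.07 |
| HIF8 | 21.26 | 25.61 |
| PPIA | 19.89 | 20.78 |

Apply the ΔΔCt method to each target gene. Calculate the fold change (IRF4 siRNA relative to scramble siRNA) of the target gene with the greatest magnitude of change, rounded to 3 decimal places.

COL2: ΔΔCt = (25.17−20.78) − (22.76−19.89) = 4.39 − 2.87 = 1.52; fold change = 2^-1.52 = 0.349
NFKB5: ΔΔCt = (29.43−20.78) − (30.01−19.89) = 8.65 − 10.12 = -1.47; fold change = 2^1.47 = 2.770
DUSP6: ΔΔCt = (35.07−20.78) − (31.85−19.89) = 14.29 − 11.96 = 2.33; fold change = 2^-2.33 = 0.199
HIF8: ΔΔCt = (25.61−20.78) − (21.26−19.89) = 4.83 − 1.37 = 3.46; fold change = 2^-3.46 = 0.091
HIF8 has the largest |ΔΔCt| = 3.46.

0.091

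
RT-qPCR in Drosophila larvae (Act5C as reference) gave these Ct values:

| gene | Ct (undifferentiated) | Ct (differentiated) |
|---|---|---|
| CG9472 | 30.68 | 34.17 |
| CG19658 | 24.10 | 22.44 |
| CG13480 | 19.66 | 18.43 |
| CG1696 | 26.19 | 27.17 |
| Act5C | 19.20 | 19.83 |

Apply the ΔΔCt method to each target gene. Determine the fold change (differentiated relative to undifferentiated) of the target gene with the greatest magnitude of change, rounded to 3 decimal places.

CG9472: ΔΔCt = (34.17−19.83) − (30.68−19.20) = 14.34 − 11.48 = 2.86; fold change = 2^-2.86 = 0.138
CG19658: ΔΔCt = (22.44−19.83) − (24.10−19.20) = 2.61 − 4.90 = -2.29; fold change = 2^2.29 = 4.891
CG13480: ΔΔCt = (18.43−19.83) − (19.66−19.20) = -1.40 − 0.46 = -1.86; fold change = 2^1.86 = 3.630
CG1696: ΔΔCt = (27.17−19.83) − (26.19−19.20) = 7.34 − 6.99 = 0.35; fold change = 2^-0.35 = 0.785
CG9472 has the largest |ΔΔCt| = 2.86.

0.138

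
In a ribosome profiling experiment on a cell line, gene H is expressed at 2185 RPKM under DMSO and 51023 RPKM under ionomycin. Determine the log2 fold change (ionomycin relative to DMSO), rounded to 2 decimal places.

Fold change = 51023 / 2185 = 23.3515
log2(23.3515) = 4.545

4.55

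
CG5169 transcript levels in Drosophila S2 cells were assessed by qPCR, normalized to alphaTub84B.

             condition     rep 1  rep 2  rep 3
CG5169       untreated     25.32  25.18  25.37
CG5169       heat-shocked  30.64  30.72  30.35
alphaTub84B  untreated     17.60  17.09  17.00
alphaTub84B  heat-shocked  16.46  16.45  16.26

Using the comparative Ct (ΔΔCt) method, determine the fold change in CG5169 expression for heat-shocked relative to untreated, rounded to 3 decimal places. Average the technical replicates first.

0.014

Mean Ct: CG5169 untreated 25.290; CG5169 heat-shocked 30.570; alphaTub84B untreated 17.230; alphaTub84B heat-shocked 16.390
ΔCt(untreated) = 25.290 − 17.230 = 8.060
ΔCt(heat-shocked) = 30.570 − 16.390 = 14.180
ΔΔCt = 14.180 − 8.060 = 6.120
Fold change = 2^(−6.120) = 0.0144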